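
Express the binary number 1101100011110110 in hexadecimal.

Group into 4-bit nibbles from right:
  1101 = D
  1000 = 8
  1111 = F
  0110 = 6
Result: D8F6



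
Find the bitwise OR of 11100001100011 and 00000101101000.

OR: 1 when either bit is 1
  11100001100011
| 00000101101000
----------------
  11100101101011
Decimal: 14435 | 360 = 14699



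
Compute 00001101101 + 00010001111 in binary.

Add column by column from the right: bit + bit + carry-in; write the sum mod 2, carry 1 when the sum is 2 or 3.
carry:  00000011110
        00001101101
+       00010001111
-------------------
       000011111100
(the carry out of the leftmost column, 0, becomes the leading bit)
Decimal check:
  00001101101 = 64 + 32 + 8 + 4 + 1 = 109
  00010001111 = 128 + 8 + 4 + 2 + 1 = 143
  109 + 143 = 252, and 000011111100 = 128 + 64 + 32 + 16 + 8 + 4 = 252 ✓



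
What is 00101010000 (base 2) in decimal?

Sum of powers of 2 for each 1-bit:
2^4 + 2^6 + 2^8
= 16 + 64 + 256
= 336



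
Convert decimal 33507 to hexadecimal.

Using repeated division by 16 (digits 10–15 are A–F):
33507 ÷ 16 = 2094 remainder 3
2094 ÷ 16 = 130 remainder 14 (E)
130 ÷ 16 = 8 remainder 2
8 ÷ 16 = 0 remainder 8
Reading remainders bottom to top: 82E3



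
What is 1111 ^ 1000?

XOR: 1 when bits differ
  1111
^ 1000
------
  0111
Decimal: 15 ^ 8 = 7



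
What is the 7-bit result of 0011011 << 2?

Original: 0011011 (decimal 27)
Shift left by 2 positions
Append 2 zeros on the right
Result: 1101100 (decimal 108)
Equivalent: 27 << 2 = 27 × 2^2 = 108



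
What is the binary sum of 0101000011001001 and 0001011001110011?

Add column by column from the right: bit + bit + carry-in; write the sum mod 2, carry 1 when the sum is 2 or 3.
carry:  0010000110000110
        0101000011001001
+       0001011001110011
------------------------
       00110011100111100
(the carry out of the leftmost column, 0, becomes the leading bit)
Decimal check:
  0101000011001001 = 16384 + 4096 + 128 + 64 + 8 + 1 = 20681
  0001011001110011 = 4096 + 1024 + 512 + 64 + 32 + 16 + 2 + 1 = 5747
  20681 + 5747 = 26428, and 00110011100111100 = 16384 + 8192 + 1024 + 512 + 256 + 32 + 16 + 8 + 4 = 26428 ✓



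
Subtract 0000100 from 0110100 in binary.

Method 1 - Direct subtraction (column by column from the right: bit − bit − borrow-in; if negative, add 2 and borrow 1 from the next column):
borrow: 0000000
        0110100
-       0000100
---------------
        0110000

Method 2 - Add two's complement:
Two's complement of 0000100: invert → 1111011, add 1 → 1111100
  0110100
+ 1111100
---------
 10110000  (end carry out of the top bit = 1)
Discarding the end carry: 0110000
Decimal check:
  0110100 = 32 + 16 + 4 = 52
  0000100 = 4
  52 - 4 = 48, and 0110000 = 32 + 16 = 48 ✓



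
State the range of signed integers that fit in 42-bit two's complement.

For 42-bit two's complement:
Minimum: -2^41 = -2199023255552
Maximum: 2^41 - 1 = 2199023255551



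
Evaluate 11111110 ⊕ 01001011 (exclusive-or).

XOR: 1 when bits differ
  11111110
^ 01001011
----------
  10110101
Decimal: 254 ^ 75 = 181



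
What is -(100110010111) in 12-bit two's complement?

Original (sign bit 1, negative): 100110010111
Step 1 - Invert all bits: 011001101000
Step 2 - Add 1: 011001101001
Verification: 100110010111 + 011001101001 = 1000000000000; discarding the end carry (carry out of the top bit) leaves the 12-bit value 000000000000, as required for x + (-x)



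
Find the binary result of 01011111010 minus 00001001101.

Method 1 - Direct subtraction (column by column from the right: bit − bit − borrow-in; if negative, add 2 and borrow 1 from the next column):
borrow: 00000011010
        01011111010
-       00001001101
-------------------
        01010101101

Method 2 - Add two's complement:
Two's complement of 00001001101: invert → 11110110010, add 1 → 11110110011
  01011111010
+ 11110110011
-------------
 101010101101  (end carry out of the top bit = 1)
Discarding the end carry: 01010101101
Decimal check:
  01011111010 = 512 + 128 + 64 + 32 + 16 + 8 + 2 = 762
  00001001101 = 64 + 8 + 4 + 1 = 77
  762 - 77 = 685, and 01010101101 = 512 + 128 + 32 + 8 + 4 + 1 = 685 ✓



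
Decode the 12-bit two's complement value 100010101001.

Binary: 100010101001
Sign bit: 1 (negative)
Invert: 011101010110
Add 1:  011101010111
Magnitude: 011101010111 = 1024 + 512 + 256 + 64 + 16 + 4 + 2 + 1 = 1879
Value: -1879



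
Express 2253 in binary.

Using repeated division by 2:
2253 ÷ 2 = 1126 remainder 1
1126 ÷ 2 = 563 remainder 0
563 ÷ 2 = 281 remainder 1
281 ÷ 2 = 140 remainder 1
140 ÷ 2 = 70 remainder 0
70 ÷ 2 = 35 remainder 0
35 ÷ 2 = 17 remainder 1
17 ÷ 2 = 8 remainder 1
8 ÷ 2 = 4 remainder 0
4 ÷ 2 = 2 remainder 0
2 ÷ 2 = 1 remainder 0
1 ÷ 2 = 0 remainder 1
Reading remainders bottom to top: 100011001101



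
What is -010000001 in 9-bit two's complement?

Original: 010000001
Step 1 - Invert all bits: 101111110
Step 2 - Add 1: 101111111
Verification: 010000001 + 101111111 = 1000000000; discarding the end carry (carry out of the top bit) leaves the 9-bit value 000000000, as required for x + (-x)



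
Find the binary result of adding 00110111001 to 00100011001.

Add column by column from the right: bit + bit + carry-in; write the sum mod 2, carry 1 when the sum is 2 or 3.
carry:  01001110010
        00110111001
+       00100011001
-------------------
       001011010010
(the carry out of the leftmost column, 0, becomes the leading bit)
Decimal check:
  00110111001 = 256 + 128 + 32 + 16 + 8 + 1 = 441
  00100011001 = 256 + 16 + 8 + 1 = 281
  441 + 281 = 722, and 001011010010 = 512 + 128 + 64 + 16 + 2 = 722 ✓



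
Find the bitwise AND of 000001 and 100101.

AND: 1 only when both bits are 1
  000001
& 100101
--------
  000001
Decimal: 1 & 37 = 1



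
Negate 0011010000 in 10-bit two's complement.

Original: 0011010000
Step 1 - Invert all bits: 1100101111
Step 2 - Add 1: 1100110000
Verification: 0011010000 + 1100110000 = 10000000000; discarding the end carry (carry out of the top bit) leaves the 10-bit value 0000000000, as required for x + (-x)



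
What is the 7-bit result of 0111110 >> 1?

Original: 0111110 (decimal 62)
Shift right by 1 position
Drop the 1 low bit; fill with zero on the left
Result: 0011111 (decimal 31)
Equivalent: 62 >> 1 = 62 ÷ 2^1 = 31



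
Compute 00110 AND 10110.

AND: 1 only when both bits are 1
  00110
& 10110
-------
  00110
Decimal: 6 & 22 = 6



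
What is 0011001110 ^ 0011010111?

XOR: 1 when bits differ
  0011001110
^ 0011010111
------------
  0000011001
Decimal: 206 ^ 215 = 25



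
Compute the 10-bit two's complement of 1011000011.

Original (sign bit 1, negative): 1011000011
Step 1 - Invert all bits: 0100111100
Step 2 - Add 1: 0100111101
Verification: 1011000011 + 0100111101 = 10000000000; discarding the end carry (carry out of the top bit) leaves the 10-bit value 0000000000, as required for x + (-x)



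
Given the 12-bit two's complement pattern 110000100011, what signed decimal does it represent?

Binary: 110000100011
Sign bit: 1 (negative)
Invert: 001111011100
Add 1:  001111011101
Magnitude: 001111011101 = 512 + 256 + 128 + 64 + 16 + 8 + 4 + 1 = 989
Value: -989



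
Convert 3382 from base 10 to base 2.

Using repeated division by 2:
3382 ÷ 2 = 1691 remainder 0
1691 ÷ 2 = 845 remainder 1
845 ÷ 2 = 422 remainder 1
422 ÷ 2 = 211 remainder 0
211 ÷ 2 = 105 remainder 1
105 ÷ 2 = 52 remainder 1
52 ÷ 2 = 26 remainder 0
26 ÷ 2 = 13 remainder 0
13 ÷ 2 = 6 remainder 1
6 ÷ 2 = 3 remainder 0
3 ÷ 2 = 1 remainder 1
1 ÷ 2 = 0 remainder 1
Reading remainders bottom to top: 110100110110



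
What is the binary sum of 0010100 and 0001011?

Add column by column from the right: bit + bit + carry-in; write the sum mod 2, carry 1 when the sum is 2 or 3.
carry:  0000000
        0010100
+       0001011
---------------
       00011111
(the carry out of the leftmost column, 0, becomes the leading bit)
Decimal check:
  0010100 = 16 + 4 = 20
  0001011 = 8 + 2 + 1 = 11
  20 + 11 = 31, and 00011111 = 16 + 8 + 4 + 2 + 1 = 31 ✓



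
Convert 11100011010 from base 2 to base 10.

Sum of powers of 2 for each 1-bit:
2^1 + 2^3 + 2^4 + 2^8 + 2^9 + 2^10
= 2 + 8 + 16 + 256 + 512 + 1024
= 1818



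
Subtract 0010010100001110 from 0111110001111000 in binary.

Method 1 - Direct subtraction (column by column from the right: bit − bit − borrow-in; if negative, add 2 and borrow 1 from the next column):
borrow: 0000111000011100
        0111110001111000
-       0010010100001110
------------------------
        0101011101101010

Method 2 - Add two's complement:
Two's complement of 0010010100001110: invert → 1101101011110001, add 1 → 1101101011110010
  0111110001111000
+ 1101101011110010
------------------
 10101011101101010  (end carry out of the top bit = 1)
Discarding the end carry: 0101011101101010
Decimal check:
  0111110001111000 = 16384 + 8192 + 4096 + 2048 + 1024 + 64 + 32 + 16 + 8 = 31864
  0010010100001110 = 8192 + 1024 + 256 + 8 + 4 + 2 = 9486
  31864 - 9486 = 22378, and 0101011101101010 = 16384 + 4096 + 1024 + 512 + 256 + 64 + 32 + 8 + 2 = 22378 ✓



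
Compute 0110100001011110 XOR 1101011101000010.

XOR: 1 when bits differ
  0110100001011110
^ 1101011101000010
------------------
  1011111100011100
Decimal: 26718 ^ 55106 = 48924



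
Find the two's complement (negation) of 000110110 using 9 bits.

Original: 000110110
Step 1 - Invert all bits: 111001001
Step 2 - Add 1: 111001010
Verification: 000110110 + 111001010 = 1000000000; discarding the end carry (carry out of the top bit) leaves the 9-bit value 000000000, as required for x + (-x)



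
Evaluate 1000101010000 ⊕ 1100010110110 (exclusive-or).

XOR: 1 when bits differ
  1000101010000
^ 1100010110110
---------------
  0100111100110
Decimal: 4432 ^ 6326 = 2534



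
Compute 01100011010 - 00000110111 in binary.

Method 1 - Direct subtraction (column by column from the right: bit − bit − borrow-in; if negative, add 2 and borrow 1 from the next column):
borrow: 00111001110
        01100011010
-       00000110111
-------------------
        01011100011

Method 2 - Add two's complement:
Two's complement of 00000110111: invert → 11111001000, add 1 → 11111001001
  01100011010
+ 11111001001
-------------
 101011100011  (end carry out of the top bit = 1)
Discarding the end carry: 01011100011
Decimal check:
  01100011010 = 512 + 256 + 16 + 8 + 2 = 794
  00000110111 = 32 + 16 + 4 + 2 + 1 = 55
  794 - 55 = 739, and 01011100011 = 512 + 128 + 64 + 32 + 2 + 1 = 739 ✓



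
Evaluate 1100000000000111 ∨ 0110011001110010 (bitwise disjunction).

OR: 1 when either bit is 1
  1100000000000111
| 0110011001110010
------------------
  1110011001110111
Decimal: 49159 | 26226 = 58999



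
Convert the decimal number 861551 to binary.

Using repeated division by 2:
861551 ÷ 2 = 430775 remainder 1
430775 ÷ 2 = 215387 remainder 1
215387 ÷ 2 = 107693 remainder 1
107693 ÷ 2 = 53846 remainder 1
53846 ÷ 2 = 26923 remainder 0
26923 ÷ 2 = 13461 remainder 1
13461 ÷ 2 = 6730 remainder 1
6730 ÷ 2 = 3365 remainder 0
3365 ÷ 2 = 1682 remainder 1
1682 ÷ 2 = 841 remainder 0
841 ÷ 2 = 420 remainder 1
420 ÷ 2 = 210 remainder 0
210 ÷ 2 = 105 remainder 0
105 ÷ 2 = 52 remainder 1
52 ÷ 2 = 26 remainder 0
26 ÷ 2 = 13 remainder 0
13 ÷ 2 = 6 remainder 1
6 ÷ 2 = 3 remainder 0
3 ÷ 2 = 1 remainder 1
1 ÷ 2 = 0 remainder 1
Reading remainders bottom to top: 11010010010101101111



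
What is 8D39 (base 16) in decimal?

Expand by place value (powers of 16):
Digit values: D = 13
8D39 = 8 × 16^3 + 13 × 16^2 + 3 × 16^1 + 9 × 16^0
= 8 × 4096 + 13 × 256 + 3 × 16 + 9 × 1
= 32768 + 3328 + 48 + 9
= 36153



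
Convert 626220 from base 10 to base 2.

Using repeated division by 2:
626220 ÷ 2 = 313110 remainder 0
313110 ÷ 2 = 156555 remainder 0
156555 ÷ 2 = 78277 remainder 1
78277 ÷ 2 = 39138 remainder 1
39138 ÷ 2 = 19569 remainder 0
19569 ÷ 2 = 9784 remainder 1
9784 ÷ 2 = 4892 remainder 0
4892 ÷ 2 = 2446 remainder 0
2446 ÷ 2 = 1223 remainder 0
1223 ÷ 2 = 611 remainder 1
611 ÷ 2 = 305 remainder 1
305 ÷ 2 = 152 remainder 1
152 ÷ 2 = 76 remainder 0
76 ÷ 2 = 38 remainder 0
38 ÷ 2 = 19 remainder 0
19 ÷ 2 = 9 remainder 1
9 ÷ 2 = 4 remainder 1
4 ÷ 2 = 2 remainder 0
2 ÷ 2 = 1 remainder 0
1 ÷ 2 = 0 remainder 1
Reading remainders bottom to top: 10011000111000101100



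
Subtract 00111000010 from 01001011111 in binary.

Method 1 - Direct subtraction (column by column from the right: bit − bit − borrow-in; if negative, add 2 and borrow 1 from the next column):
borrow: 01100000000
        01001011111
-       00111000010
-------------------
        00010011101

Method 2 - Add two's complement:
Two's complement of 00111000010: invert → 11000111101, add 1 → 11000111110
  01001011111
+ 11000111110
-------------
 100010011101  (end carry out of the top bit = 1)
Discarding the end carry: 00010011101
Decimal check:
  01001011111 = 512 + 64 + 16 + 8 + 4 + 2 + 1 = 607
  00111000010 = 256 + 128 + 64 + 2 = 450
  607 - 450 = 157, and 00010011101 = 128 + 16 + 8 + 4 + 1 = 157 ✓



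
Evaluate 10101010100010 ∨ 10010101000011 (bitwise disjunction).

OR: 1 when either bit is 1
  10101010100010
| 10010101000011
----------------
  10111111100011
Decimal: 10914 | 9539 = 12259



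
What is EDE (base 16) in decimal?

Expand by place value (powers of 16):
Digit values: E = 14, D = 13
EDE = 14 × 16^2 + 13 × 16^1 + 14 × 16^0
= 14 × 256 + 13 × 16 + 14 × 1
= 3584 + 208 + 14
= 3806



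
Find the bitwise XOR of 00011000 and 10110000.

XOR: 1 when bits differ
  00011000
^ 10110000
----------
  10101000
Decimal: 24 ^ 176 = 168



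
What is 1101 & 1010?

AND: 1 only when both bits are 1
  1101
& 1010
------
  1000
Decimal: 13 & 10 = 8



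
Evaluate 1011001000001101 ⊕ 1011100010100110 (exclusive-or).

XOR: 1 when bits differ
  1011001000001101
^ 1011100010100110
------------------
  0000101010101011
Decimal: 45581 ^ 47270 = 2731



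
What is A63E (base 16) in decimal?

Expand by place value (powers of 16):
Digit values: A = 10, E = 14
A63E = 10 × 16^3 + 6 × 16^2 + 3 × 16^1 + 14 × 16^0
= 10 × 4096 + 6 × 256 + 3 × 16 + 14 × 1
= 40960 + 1536 + 48 + 14
= 42558



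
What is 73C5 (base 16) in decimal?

Expand by place value (powers of 16):
Digit values: C = 12
73C5 = 7 × 16^3 + 3 × 16^2 + 12 × 16^1 + 5 × 16^0
= 7 × 4096 + 3 × 256 + 12 × 16 + 5 × 1
= 28672 + 768 + 192 + 5
= 29637



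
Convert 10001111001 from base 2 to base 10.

Sum of powers of 2 for each 1-bit:
2^0 + 2^3 + 2^4 + 2^5 + 2^6 + 2^10
= 1 + 8 + 16 + 32 + 64 + 1024
= 1145



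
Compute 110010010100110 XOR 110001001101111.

XOR: 1 when bits differ
  110010010100110
^ 110001001101111
-----------------
  000011011001001
Decimal: 25766 ^ 25199 = 1737



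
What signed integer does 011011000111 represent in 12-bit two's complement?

Binary: 011011000111
Sign bit: 0 (non-negative)
Read directly as an unsigned value:
011011000111 = 1024 + 512 + 128 + 64 + 4 + 2 + 1 = 1735
Value: 1735



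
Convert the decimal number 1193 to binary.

Using repeated division by 2:
1193 ÷ 2 = 596 remainder 1
596 ÷ 2 = 298 remainder 0
298 ÷ 2 = 149 remainder 0
149 ÷ 2 = 74 remainder 1
74 ÷ 2 = 37 remainder 0
37 ÷ 2 = 18 remainder 1
18 ÷ 2 = 9 remainder 0
9 ÷ 2 = 4 remainder 1
4 ÷ 2 = 2 remainder 0
2 ÷ 2 = 1 remainder 0
1 ÷ 2 = 0 remainder 1
Reading remainders bottom to top: 10010101001



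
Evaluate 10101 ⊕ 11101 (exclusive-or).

XOR: 1 when bits differ
  10101
^ 11101
-------
  01000
Decimal: 21 ^ 29 = 8



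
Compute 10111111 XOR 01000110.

XOR: 1 when bits differ
  10111111
^ 01000110
----------
  11111001
Decimal: 191 ^ 70 = 249



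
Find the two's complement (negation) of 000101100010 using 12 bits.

Original: 000101100010
Step 1 - Invert all bits: 111010011101
Step 2 - Add 1: 111010011110
Verification: 000101100010 + 111010011110 = 1000000000000; discarding the end carry (carry out of the top bit) leaves the 12-bit value 000000000000, as required for x + (-x)



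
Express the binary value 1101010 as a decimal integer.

Sum of powers of 2 for each 1-bit:
2^1 + 2^3 + 2^5 + 2^6
= 2 + 8 + 32 + 64
= 106



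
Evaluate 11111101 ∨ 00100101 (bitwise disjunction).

OR: 1 when either bit is 1
  11111101
| 00100101
----------
  11111101
Decimal: 253 | 37 = 253



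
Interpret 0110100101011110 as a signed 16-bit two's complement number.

Binary: 0110100101011110
Sign bit: 0 (non-negative)
Read directly as an unsigned value:
0110100101011110 = 16384 + 8192 + 2048 + 256 + 64 + 16 + 8 + 4 + 2 = 26974
Value: 26974



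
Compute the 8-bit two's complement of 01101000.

Original: 01101000
Step 1 - Invert all bits: 10010111
Step 2 - Add 1: 10011000
Verification: 01101000 + 10011000 = 100000000; discarding the end carry (carry out of the top bit) leaves the 8-bit value 00000000, as required for x + (-x)



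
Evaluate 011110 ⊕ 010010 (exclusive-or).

XOR: 1 when bits differ
  011110
^ 010010
--------
  001100
Decimal: 30 ^ 18 = 12



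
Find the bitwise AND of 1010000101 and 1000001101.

AND: 1 only when both bits are 1
  1010000101
& 1000001101
------------
  1000000101
Decimal: 645 & 525 = 517



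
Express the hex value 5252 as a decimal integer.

Expand by place value (powers of 16):
5252 = 5 × 16^3 + 2 × 16^2 + 5 × 16^1 + 2 × 16^0
= 5 × 4096 + 2 × 256 + 5 × 16 + 2 × 1
= 20480 + 512 + 80 + 2
= 21074



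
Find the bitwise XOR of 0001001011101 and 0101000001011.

XOR: 1 when bits differ
  0001001011101
^ 0101000001011
---------------
  0100001010110
Decimal: 605 ^ 2571 = 2134



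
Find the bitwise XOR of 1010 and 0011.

XOR: 1 when bits differ
  1010
^ 0011
------
  1001
Decimal: 10 ^ 3 = 9



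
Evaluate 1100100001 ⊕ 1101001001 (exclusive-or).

XOR: 1 when bits differ
  1100100001
^ 1101001001
------------
  0001101000
Decimal: 801 ^ 841 = 104



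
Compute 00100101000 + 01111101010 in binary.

Add column by column from the right: bit + bit + carry-in; write the sum mod 2, carry 1 when the sum is 2 or 3.
carry:  11111010000
        00100101000
+       01111101010
-------------------
       010100010010
(the carry out of the leftmost column, 0, becomes the leading bit)
Decimal check:
  00100101000 = 256 + 32 + 8 = 296
  01111101010 = 512 + 256 + 128 + 64 + 32 + 8 + 2 = 1002
  296 + 1002 = 1298, and 010100010010 = 1024 + 256 + 16 + 2 = 1298 ✓



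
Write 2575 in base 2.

Using repeated division by 2:
2575 ÷ 2 = 1287 remainder 1
1287 ÷ 2 = 643 remainder 1
643 ÷ 2 = 321 remainder 1
321 ÷ 2 = 160 remainder 1
160 ÷ 2 = 80 remainder 0
80 ÷ 2 = 40 remainder 0
40 ÷ 2 = 20 remainder 0
20 ÷ 2 = 10 remainder 0
10 ÷ 2 = 5 remainder 0
5 ÷ 2 = 2 remainder 1
2 ÷ 2 = 1 remainder 0
1 ÷ 2 = 0 remainder 1
Reading remainders bottom to top: 101000001111



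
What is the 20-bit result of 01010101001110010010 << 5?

Original: 01010101001110010010 (decimal 349074)
Shift left by 5 positions
Append 5 zeros on the right and drop the 5 high bits that overflow the 20-bit width
Result: 10100111001001000000 (decimal 684608)
Equivalent: 349074 << 5 = 349074 × 2^5 = 11170368, truncated to 20 bits = 684608



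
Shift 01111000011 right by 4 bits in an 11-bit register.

Original: 01111000011 (decimal 963)
Shift right by 4 positions
Drop the 4 low bits; fill with zeros on the left
Result: 00000111100 (decimal 60)
Equivalent: 963 >> 4 = 963 ÷ 2^4 = 60



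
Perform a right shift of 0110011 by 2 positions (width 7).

Original: 0110011 (decimal 51)
Shift right by 2 positions
Drop the 2 low bits; fill with zeros on the left
Result: 0001100 (decimal 12)
Equivalent: 51 >> 2 = 51 ÷ 2^2 = 12



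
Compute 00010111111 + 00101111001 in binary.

Add column by column from the right: bit + bit + carry-in; write the sum mod 2, carry 1 when the sum is 2 or 3.
carry:  01111111110
        00010111111
+       00101111001
-------------------
       001000111000
(the carry out of the leftmost column, 0, becomes the leading bit)
Decimal check:
  00010111111 = 128 + 32 + 16 + 8 + 4 + 2 + 1 = 191
  00101111001 = 256 + 64 + 32 + 16 + 8 + 1 = 377
  191 + 377 = 568, and 001000111000 = 512 + 32 + 16 + 8 = 568 ✓



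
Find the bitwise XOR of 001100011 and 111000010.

XOR: 1 when bits differ
  001100011
^ 111000010
-----------
  110100001
Decimal: 99 ^ 450 = 417



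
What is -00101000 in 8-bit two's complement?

Original: 00101000
Step 1 - Invert all bits: 11010111
Step 2 - Add 1: 11011000
Verification: 00101000 + 11011000 = 100000000; discarding the end carry (carry out of the top bit) leaves the 8-bit value 00000000, as required for x + (-x)



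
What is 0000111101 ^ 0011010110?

XOR: 1 when bits differ
  0000111101
^ 0011010110
------------
  0011101011
Decimal: 61 ^ 214 = 235



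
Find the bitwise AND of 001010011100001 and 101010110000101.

AND: 1 only when both bits are 1
  001010011100001
& 101010110000101
-----------------
  001010010000001
Decimal: 5345 & 21893 = 5249



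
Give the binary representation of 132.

Using repeated division by 2:
132 ÷ 2 = 66 remainder 0
66 ÷ 2 = 33 remainder 0
33 ÷ 2 = 16 remainder 1
16 ÷ 2 = 8 remainder 0
8 ÷ 2 = 4 remainder 0
4 ÷ 2 = 2 remainder 0
2 ÷ 2 = 1 remainder 0
1 ÷ 2 = 0 remainder 1
Reading remainders bottom to top: 10000100



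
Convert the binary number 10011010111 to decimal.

Sum of powers of 2 for each 1-bit:
2^0 + 2^1 + 2^2 + 2^4 + 2^6 + 2^7 + 2^10
= 1 + 2 + 4 + 16 + 64 + 128 + 1024
= 1239



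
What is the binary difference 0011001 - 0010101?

Method 1 - Direct subtraction (column by column from the right: bit − bit − borrow-in; if negative, add 2 and borrow 1 from the next column):
borrow: 0001000
        0011001
-       0010101
---------------
        0000100

Method 2 - Add two's complement:
Two's complement of 0010101: invert → 1101010, add 1 → 1101011
  0011001
+ 1101011
---------
 10000100  (end carry out of the top bit = 1)
Discarding the end carry: 0000100
Decimal check:
  0011001 = 16 + 8 + 1 = 25
  0010101 = 16 + 4 + 1 = 21
  25 - 21 = 4, and 0000100 = 4 ✓



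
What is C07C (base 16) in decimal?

Expand by place value (powers of 16):
Digit values: C = 12
C07C = 12 × 16^3 + 0 × 16^2 + 7 × 16^1 + 12 × 16^0
= 12 × 4096 + 0 × 256 + 7 × 16 + 12 × 1
= 49152 + 0 + 112 + 12
= 49276



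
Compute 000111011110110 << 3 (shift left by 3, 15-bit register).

Original: 000111011110110 (decimal 3830)
Shift left by 3 positions
Append 3 zeros on the right
Result: 111011110110000 (decimal 30640)
Equivalent: 3830 << 3 = 3830 × 2^3 = 30640



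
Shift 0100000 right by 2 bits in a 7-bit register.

Original: 0100000 (decimal 32)
Shift right by 2 positions
Drop the 2 low bits; fill with zeros on the left
Result: 0001000 (decimal 8)
Equivalent: 32 >> 2 = 32 ÷ 2^2 = 8



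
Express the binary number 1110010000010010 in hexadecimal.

Group into 4-bit nibbles from right:
  1110 = E
  0100 = 4
  0001 = 1
  0010 = 2
Result: E412



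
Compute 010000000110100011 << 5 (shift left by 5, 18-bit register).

Original: 010000000110100011 (decimal 65955)
Shift left by 5 positions
Append 5 zeros on the right and drop the 5 high bits that overflow the 18-bit width
Result: 000011010001100000 (decimal 13408)
Equivalent: 65955 << 5 = 65955 × 2^5 = 2110560, truncated to 18 bits = 13408



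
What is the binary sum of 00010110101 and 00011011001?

Add column by column from the right: bit + bit + carry-in; write the sum mod 2, carry 1 when the sum is 2 or 3.
carry:  00111100010
        00010110101
+       00011011001
-------------------
       000110001110
(the carry out of the leftmost column, 0, becomes the leading bit)
Decimal check:
  00010110101 = 128 + 32 + 16 + 4 + 1 = 181
  00011011001 = 128 + 64 + 16 + 8 + 1 = 217
  181 + 217 = 398, and 000110001110 = 256 + 128 + 8 + 4 + 2 = 398 ✓



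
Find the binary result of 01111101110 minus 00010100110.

Method 1 - Direct subtraction (column by column from the right: bit − bit − borrow-in; if negative, add 2 and borrow 1 from the next column):
borrow: 00000000000
        01111101110
-       00010100110
-------------------
        01101001000

Method 2 - Add two's complement:
Two's complement of 00010100110: invert → 11101011001, add 1 → 11101011010
  01111101110
+ 11101011010
-------------
 101101001000  (end carry out of the top bit = 1)
Discarding the end carry: 01101001000
Decimal check:
  01111101110 = 512 + 256 + 128 + 64 + 32 + 8 + 4 + 2 = 1006
  00010100110 = 128 + 32 + 4 + 2 = 166
  1006 - 166 = 840, and 01101001000 = 512 + 256 + 64 + 8 = 840 ✓



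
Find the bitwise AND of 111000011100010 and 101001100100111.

AND: 1 only when both bits are 1
  111000011100010
& 101001100100111
-----------------
  101000000100010
Decimal: 28898 & 21287 = 20514



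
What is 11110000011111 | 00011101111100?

OR: 1 when either bit is 1
  11110000011111
| 00011101111100
----------------
  11111101111111
Decimal: 15391 | 1916 = 16255



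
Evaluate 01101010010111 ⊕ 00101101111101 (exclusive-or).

XOR: 1 when bits differ
  01101010010111
^ 00101101111101
----------------
  01000111101010
Decimal: 6807 ^ 2941 = 4586



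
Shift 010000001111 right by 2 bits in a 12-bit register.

Original: 010000001111 (decimal 1039)
Shift right by 2 positions
Drop the 2 low bits; fill with zeros on the left
Result: 000100000011 (decimal 259)
Equivalent: 1039 >> 2 = 1039 ÷ 2^2 = 259



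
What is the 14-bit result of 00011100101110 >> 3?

Original: 00011100101110 (decimal 1838)
Shift right by 3 positions
Drop the 3 low bits; fill with zeros on the left
Result: 00000011100101 (decimal 229)
Equivalent: 1838 >> 3 = 1838 ÷ 2^3 = 229



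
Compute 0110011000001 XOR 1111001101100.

XOR: 1 when bits differ
  0110011000001
^ 1111001101100
---------------
  1001010101101
Decimal: 3265 ^ 7788 = 4781



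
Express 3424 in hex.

Using repeated division by 16 (digits 10–15 are A–F):
3424 ÷ 16 = 214 remainder 0
214 ÷ 16 = 13 remainder 6
13 ÷ 16 = 0 remainder 13 (D)
Reading remainders bottom to top: D60



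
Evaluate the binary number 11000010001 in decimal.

Sum of powers of 2 for each 1-bit:
2^0 + 2^4 + 2^9 + 2^10
= 1 + 16 + 512 + 1024
= 1553



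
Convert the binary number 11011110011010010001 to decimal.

Sum of powers of 2 for each 1-bit:
2^0 + 2^4 + 2^7 + 2^9 + 2^10 + 2^13 + 2^14 + 2^15 + 2^16 + 2^18 + 2^19
= 1 + 16 + 128 + 512 + 1024 + 8192 + 16384 + 32768 + 65536 + 262144 + 524288
= 910993



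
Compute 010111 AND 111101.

AND: 1 only when both bits are 1
  010111
& 111101
--------
  010101
Decimal: 23 & 61 = 21



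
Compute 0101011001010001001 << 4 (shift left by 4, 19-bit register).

Original: 0101011001010001001 (decimal 176777)
Shift left by 4 positions
Append 4 zeros on the right and drop the 4 high bits that overflow the 19-bit width
Result: 0110010100010010000 (decimal 206992)
Equivalent: 176777 << 4 = 176777 × 2^4 = 2828432, truncated to 19 bits = 206992



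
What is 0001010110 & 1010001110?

AND: 1 only when both bits are 1
  0001010110
& 1010001110
------------
  0000000110
Decimal: 86 & 654 = 6



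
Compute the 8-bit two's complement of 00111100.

Original: 00111100
Step 1 - Invert all bits: 11000011
Step 2 - Add 1: 11000100
Verification: 00111100 + 11000100 = 100000000; discarding the end carry (carry out of the top bit) leaves the 8-bit value 00000000, as required for x + (-x)



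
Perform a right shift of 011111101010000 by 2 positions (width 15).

Original: 011111101010000 (decimal 16208)
Shift right by 2 positions
Drop the 2 low bits; fill with zeros on the left
Result: 000111111010100 (decimal 4052)
Equivalent: 16208 >> 2 = 16208 ÷ 2^2 = 4052



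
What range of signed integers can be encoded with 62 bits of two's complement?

For 62-bit two's complement:
Minimum: -2^61 = -2305843009213693952
Maximum: 2^61 - 1 = 2305843009213693951



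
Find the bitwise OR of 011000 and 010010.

OR: 1 when either bit is 1
  011000
| 010010
--------
  011010
Decimal: 24 | 18 = 26



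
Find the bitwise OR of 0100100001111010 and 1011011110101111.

OR: 1 when either bit is 1
  0100100001111010
| 1011011110101111
------------------
  1111111111111111
Decimal: 18554 | 47023 = 65535



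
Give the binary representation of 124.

Using repeated division by 2:
124 ÷ 2 = 62 remainder 0
62 ÷ 2 = 31 remainder 0
31 ÷ 2 = 15 remainder 1
15 ÷ 2 = 7 remainder 1
7 ÷ 2 = 3 remainder 1
3 ÷ 2 = 1 remainder 1
1 ÷ 2 = 0 remainder 1
Reading remainders bottom to top: 1111100



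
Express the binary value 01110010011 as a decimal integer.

Sum of powers of 2 for each 1-bit:
2^0 + 2^1 + 2^4 + 2^7 + 2^8 + 2^9
= 1 + 2 + 16 + 128 + 256 + 512
= 915



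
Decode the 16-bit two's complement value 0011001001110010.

Binary: 0011001001110010
Sign bit: 0 (non-negative)
Read directly as an unsigned value:
0011001001110010 = 8192 + 4096 + 512 + 64 + 32 + 16 + 2 = 12914
Value: 12914



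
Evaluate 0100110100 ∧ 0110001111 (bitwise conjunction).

AND: 1 only when both bits are 1
  0100110100
& 0110001111
------------
  0100000100
Decimal: 308 & 399 = 260



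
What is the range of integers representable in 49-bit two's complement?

For 49-bit two's complement:
Minimum: -2^48 = -281474976710656
Maximum: 2^48 - 1 = 281474976710655



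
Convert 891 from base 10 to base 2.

Using repeated division by 2:
891 ÷ 2 = 445 remainder 1
445 ÷ 2 = 222 remainder 1
222 ÷ 2 = 111 remainder 0
111 ÷ 2 = 55 remainder 1
55 ÷ 2 = 27 remainder 1
27 ÷ 2 = 13 remainder 1
13 ÷ 2 = 6 remainder 1
6 ÷ 2 = 3 remainder 0
3 ÷ 2 = 1 remainder 1
1 ÷ 2 = 0 remainder 1
Reading remainders bottom to top: 1101111011



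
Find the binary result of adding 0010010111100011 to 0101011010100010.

Add column by column from the right: bit + bit + carry-in; write the sum mod 2, carry 1 when the sum is 2 or 3.
carry:  0000111111000100
        0010010111100011
+       0101011010100010
------------------------
       00111110010000101
(the carry out of the leftmost column, 0, becomes the leading bit)
Decimal check:
  0010010111100011 = 8192 + 1024 + 256 + 128 + 64 + 32 + 2 + 1 = 9699
  0101011010100010 = 16384 + 4096 + 1024 + 512 + 128 + 32 + 2 = 22178
  9699 + 22178 = 31877, and 00111110010000101 = 16384 + 8192 + 4096 + 2048 + 1024 + 128 + 4 + 1 = 31877 ✓



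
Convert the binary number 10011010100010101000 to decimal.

Sum of powers of 2 for each 1-bit:
2^3 + 2^5 + 2^7 + 2^11 + 2^13 + 2^15 + 2^16 + 2^19
= 8 + 32 + 128 + 2048 + 8192 + 32768 + 65536 + 524288
= 633000



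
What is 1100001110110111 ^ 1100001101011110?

XOR: 1 when bits differ
  1100001110110111
^ 1100001101011110
------------------
  0000000011101001
Decimal: 50103 ^ 50014 = 233



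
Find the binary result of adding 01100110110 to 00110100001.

Add column by column from the right: bit + bit + carry-in; write the sum mod 2, carry 1 when the sum is 2 or 3.
carry:  11001000000
        01100110110
+       00110100001
-------------------
       010011010111
(the carry out of the leftmost column, 0, becomes the leading bit)
Decimal check:
  01100110110 = 512 + 256 + 32 + 16 + 4 + 2 = 822
  00110100001 = 256 + 128 + 32 + 1 = 417
  822 + 417 = 1239, and 010011010111 = 1024 + 128 + 64 + 16 + 4 + 2 + 1 = 1239 ✓



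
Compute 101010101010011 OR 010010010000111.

OR: 1 when either bit is 1
  101010101010011
| 010010010000111
-----------------
  111010111010111
Decimal: 21843 | 9351 = 30167



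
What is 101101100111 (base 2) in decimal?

Sum of powers of 2 for each 1-bit:
2^0 + 2^1 + 2^2 + 2^5 + 2^6 + 2^8 + 2^9 + 2^11
= 1 + 2 + 4 + 32 + 64 + 256 + 512 + 2048
= 2919



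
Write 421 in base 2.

Using repeated division by 2:
421 ÷ 2 = 210 remainder 1
210 ÷ 2 = 105 remainder 0
105 ÷ 2 = 52 remainder 1
52 ÷ 2 = 26 remainder 0
26 ÷ 2 = 13 remainder 0
13 ÷ 2 = 6 remainder 1
6 ÷ 2 = 3 remainder 0
3 ÷ 2 = 1 remainder 1
1 ÷ 2 = 0 remainder 1
Reading remainders bottom to top: 110100101



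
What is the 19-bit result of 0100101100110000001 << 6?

Original: 0100101100110000001 (decimal 153985)
Shift left by 6 positions
Append 6 zeros on the right and drop the 6 high bits that overflow the 19-bit width
Result: 1100110000001000000 (decimal 417856)
Equivalent: 153985 << 6 = 153985 × 2^6 = 9855040, truncated to 19 bits = 417856



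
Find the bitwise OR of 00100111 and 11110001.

OR: 1 when either bit is 1
  00100111
| 11110001
----------
  11110111
Decimal: 39 | 241 = 247



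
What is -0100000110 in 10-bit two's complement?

Original: 0100000110
Step 1 - Invert all bits: 1011111001
Step 2 - Add 1: 1011111010
Verification: 0100000110 + 1011111010 = 10000000000; discarding the end carry (carry out of the top bit) leaves the 10-bit value 0000000000, as required for x + (-x)



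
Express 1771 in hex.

Using repeated division by 16 (digits 10–15 are A–F):
1771 ÷ 16 = 110 remainder 11 (B)
110 ÷ 16 = 6 remainder 14 (E)
6 ÷ 16 = 0 remainder 6
Reading remainders bottom to top: 6EB



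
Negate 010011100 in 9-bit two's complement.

Original: 010011100
Step 1 - Invert all bits: 101100011
Step 2 - Add 1: 101100100
Verification: 010011100 + 101100100 = 1000000000; discarding the end carry (carry out of the top bit) leaves the 9-bit value 000000000, as required for x + (-x)



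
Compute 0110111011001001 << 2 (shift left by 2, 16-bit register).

Original: 0110111011001001 (decimal 28361)
Shift left by 2 positions
Append 2 zeros on the right and drop the 2 high bits that overflow the 16-bit width
Result: 1011101100100100 (decimal 47908)
Equivalent: 28361 << 2 = 28361 × 2^2 = 113444, truncated to 16 bits = 47908



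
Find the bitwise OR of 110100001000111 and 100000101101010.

OR: 1 when either bit is 1
  110100001000111
| 100000101101010
-----------------
  110100101101111
Decimal: 26695 | 16746 = 26991



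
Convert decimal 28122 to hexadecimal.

Using repeated division by 16 (digits 10–15 are A–F):
28122 ÷ 16 = 1757 remainder 10 (A)
1757 ÷ 16 = 109 remainder 13 (D)
109 ÷ 16 = 6 remainder 13 (D)
6 ÷ 16 = 0 remainder 6
Reading remainders bottom to top: 6DDA



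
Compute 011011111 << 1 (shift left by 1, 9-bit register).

Original: 011011111 (decimal 223)
Shift left by 1 position
Append 1 zero on the right
Result: 110111110 (decimal 446)
Equivalent: 223 << 1 = 223 × 2^1 = 446



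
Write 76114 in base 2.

Using repeated division by 2:
76114 ÷ 2 = 38057 remainder 0
38057 ÷ 2 = 19028 remainder 1
19028 ÷ 2 = 9514 remainder 0
9514 ÷ 2 = 4757 remainder 0
4757 ÷ 2 = 2378 remainder 1
2378 ÷ 2 = 1189 remainder 0
1189 ÷ 2 = 594 remainder 1
594 ÷ 2 = 297 remainder 0
297 ÷ 2 = 148 remainder 1
148 ÷ 2 = 74 remainder 0
74 ÷ 2 = 37 remainder 0
37 ÷ 2 = 18 remainder 1
18 ÷ 2 = 9 remainder 0
9 ÷ 2 = 4 remainder 1
4 ÷ 2 = 2 remainder 0
2 ÷ 2 = 1 remainder 0
1 ÷ 2 = 0 remainder 1
Reading remainders bottom to top: 10010100101010010



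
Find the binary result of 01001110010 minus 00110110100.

Method 1 - Direct subtraction (column by column from the right: bit − bit − borrow-in; if negative, add 2 and borrow 1 from the next column):
borrow: 01101111000
        01001110010
-       00110110100
-------------------
        00010111110

Method 2 - Add two's complement:
Two's complement of 00110110100: invert → 11001001011, add 1 → 11001001100
  01001110010
+ 11001001100
-------------
 100010111110  (end carry out of the top bit = 1)
Discarding the end carry: 00010111110
Decimal check:
  01001110010 = 512 + 64 + 32 + 16 + 2 = 626
  00110110100 = 256 + 128 + 32 + 16 + 4 = 436
  626 - 436 = 190, and 00010111110 = 128 + 32 + 16 + 8 + 4 + 2 = 190 ✓



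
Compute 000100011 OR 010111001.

OR: 1 when either bit is 1
  000100011
| 010111001
-----------
  010111011
Decimal: 35 | 185 = 187



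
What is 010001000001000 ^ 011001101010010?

XOR: 1 when bits differ
  010001000001000
^ 011001101010010
-----------------
  001000101011010
Decimal: 8712 ^ 13138 = 4442



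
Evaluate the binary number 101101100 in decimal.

Sum of powers of 2 for each 1-bit:
2^2 + 2^3 + 2^5 + 2^6 + 2^8
= 4 + 8 + 32 + 64 + 256
= 364



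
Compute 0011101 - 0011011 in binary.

Method 1 - Direct subtraction (column by column from the right: bit − bit − borrow-in; if negative, add 2 and borrow 1 from the next column):
borrow: 0000100
        0011101
-       0011011
---------------
        0000010

Method 2 - Add two's complement:
Two's complement of 0011011: invert → 1100100, add 1 → 1100101
  0011101
+ 1100101
---------
 10000010  (end carry out of the top bit = 1)
Discarding the end carry: 0000010
Decimal check:
  0011101 = 16 + 8 + 4 + 1 = 29
  0011011 = 16 + 8 + 2 + 1 = 27
  29 - 27 = 2, and 0000010 = 2 ✓



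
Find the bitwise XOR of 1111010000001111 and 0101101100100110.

XOR: 1 when bits differ
  1111010000001111
^ 0101101100100110
------------------
  1010111100101001
Decimal: 62479 ^ 23334 = 44841



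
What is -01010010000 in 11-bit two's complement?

Original: 01010010000
Step 1 - Invert all bits: 10101101111
Step 2 - Add 1: 10101110000
Verification: 01010010000 + 10101110000 = 100000000000; discarding the end carry (carry out of the top bit) leaves the 11-bit value 00000000000, as required for x + (-x)



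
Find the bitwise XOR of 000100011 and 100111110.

XOR: 1 when bits differ
  000100011
^ 100111110
-----------
  100011101
Decimal: 35 ^ 318 = 285



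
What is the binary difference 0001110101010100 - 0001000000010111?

Method 1 - Direct subtraction (column by column from the right: bit − bit − borrow-in; if negative, add 2 and borrow 1 from the next column):
borrow: 0000000001111110
        0001110101010100
-       0001000000010111
------------------------
        0000110100111101

Method 2 - Add two's complement:
Two's complement of 0001000000010111: invert → 1110111111101000, add 1 → 1110111111101001
  0001110101010100
+ 1110111111101001
------------------
 10000110100111101  (end carry out of the top bit = 1)
Discarding the end carry: 0000110100111101
Decimal check:
  0001110101010100 = 4096 + 2048 + 1024 + 256 + 64 + 16 + 4 = 7508
  0001000000010111 = 4096 + 16 + 4 + 2 + 1 = 4119
  7508 - 4119 = 3389, and 0000110100111101 = 2048 + 1024 + 256 + 32 + 16 + 8 + 4 + 1 = 3389 ✓



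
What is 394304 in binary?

Using repeated division by 2:
394304 ÷ 2 = 197152 remainder 0
197152 ÷ 2 = 98576 remainder 0
98576 ÷ 2 = 49288 remainder 0
49288 ÷ 2 = 24644 remainder 0
24644 ÷ 2 = 12322 remainder 0
12322 ÷ 2 = 6161 remainder 0
6161 ÷ 2 = 3080 remainder 1
3080 ÷ 2 = 1540 remainder 0
1540 ÷ 2 = 770 remainder 0
770 ÷ 2 = 385 remainder 0
385 ÷ 2 = 192 remainder 1
192 ÷ 2 = 96 remainder 0
96 ÷ 2 = 48 remainder 0
48 ÷ 2 = 24 remainder 0
24 ÷ 2 = 12 remainder 0
12 ÷ 2 = 6 remainder 0
6 ÷ 2 = 3 remainder 0
3 ÷ 2 = 1 remainder 1
1 ÷ 2 = 0 remainder 1
Reading remainders bottom to top: 1100000010001000000



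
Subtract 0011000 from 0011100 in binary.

Method 1 - Direct subtraction (column by column from the right: bit − bit − borrow-in; if negative, add 2 and borrow 1 from the next column):
borrow: 0000000
        0011100
-       0011000
---------------
        0000100

Method 2 - Add two's complement:
Two's complement of 0011000: invert → 1100111, add 1 → 1101000
  0011100
+ 1101000
---------
 10000100  (end carry out of the top bit = 1)
Discarding the end carry: 0000100
Decimal check:
  0011100 = 16 + 8 + 4 = 28
  0011000 = 16 + 8 = 24
  28 - 24 = 4, and 0000100 = 4 ✓



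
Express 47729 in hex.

Using repeated division by 16 (digits 10–15 are A–F):
47729 ÷ 16 = 2983 remainder 1
2983 ÷ 16 = 186 remainder 7
186 ÷ 16 = 11 remainder 10 (A)
11 ÷ 16 = 0 remainder 11 (B)
Reading remainders bottom to top: BA71

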